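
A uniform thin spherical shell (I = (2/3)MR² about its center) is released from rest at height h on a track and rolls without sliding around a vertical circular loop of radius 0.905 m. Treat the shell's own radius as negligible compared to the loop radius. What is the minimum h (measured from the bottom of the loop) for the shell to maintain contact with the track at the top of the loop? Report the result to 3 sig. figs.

For this body I = (2/3)MR², i.e. k = I/(MR²) = 2/3.
At the top of the loop, the minimum-contact condition is Mg = Mv_top²/r, so v_top² = gr.
With ω = v/R, the kinetic energy at speed v is ½(1+k)Mv² = (5/6)Mv².
Energy conservation from release (height h) to the top (height 2r): Mgh = Mg(2r) + (5/6)M·gr.
Thus h_min = 2r + (1+k)r/2 = r(2 + 1.667/2) = 0.905 × 2.833 ≈ 2.56 m.

h_min ≈ 2.56 m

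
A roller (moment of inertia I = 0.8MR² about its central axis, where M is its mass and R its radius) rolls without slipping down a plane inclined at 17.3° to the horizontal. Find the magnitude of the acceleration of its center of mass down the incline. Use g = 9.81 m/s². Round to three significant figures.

With I = 0.8MR², the ratio k = I/(MR²) is 0.8.
Translational: Mg sinθ − f = Ma. Rotational about the CM: fR = Iα = kMRa, so f = kMa.
Eliminating f: Mg sinθ = (1+k)Ma, so a = g sinθ/(1+k) = 9.81 × sin17.3° / 1.8 ≈ 1.62 m/s².

a ≈ 1.62 m/s²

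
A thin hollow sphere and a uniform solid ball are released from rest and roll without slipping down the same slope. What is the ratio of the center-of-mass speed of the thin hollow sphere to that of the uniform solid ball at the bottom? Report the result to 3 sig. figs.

v_ratio ≈ 0.917

Each satisfies Mgh = ½(1+k)Mv² with k = I/(MR²), so v ∝ 1/√(1+k).
For the thin hollow sphere k = 2/3; for the uniform solid ball k = 0.4.
v₁/v₂ = √((1+k₂)/(1+k₁)) = √(1.4/1.667) ≈ 0.917.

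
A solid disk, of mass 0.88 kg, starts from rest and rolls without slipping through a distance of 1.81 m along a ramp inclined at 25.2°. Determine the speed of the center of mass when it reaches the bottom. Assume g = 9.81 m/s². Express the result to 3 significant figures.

v ≈ 3.17 m/s

Here I = (1/2)MR², so the shape factor k = I/(MR²) = 0.5.
The rolling condition ω = v/R makes the rotational term ½I(v/R)² = ½kMv², so KE_total = ½(1+k)Mv² = (3/4)Mv².
The vertical drop is h = L sinθ = 1.81 × sin25.2° = 0.7707 m.
Setting Mgh = (3/4)Mv² gives v = √(2gh/(1+k)) = √(2·9.81·0.7707/1.5) ≈ 3.17 m/s.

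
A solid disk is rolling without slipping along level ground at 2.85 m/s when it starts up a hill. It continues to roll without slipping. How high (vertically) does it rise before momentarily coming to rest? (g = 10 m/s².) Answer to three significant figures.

Here I = (1/2)MR², so the shape factor k = I/(MR²) = 0.5.
Since it rolls without slipping, ω = v/R and KE = ½Mv² + ½Iω² = ½(1+k)Mv² = (3/4)Mv².
All of this converts to potential energy at the highest point: (3/4)Mv₀² = Mgh.
Thus h = (1+k)v₀²/(2g) = 1.5 × 2.85² / (2 × 10) ≈ 0.609 m.

h ≈ 0.609 m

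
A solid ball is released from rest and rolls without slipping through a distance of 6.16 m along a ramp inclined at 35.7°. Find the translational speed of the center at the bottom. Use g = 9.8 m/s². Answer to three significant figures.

For this body I = (2/5)MR², i.e. k = I/(MR²) = 0.4.
Rolling without slipping gives ω = v/R, so the total kinetic energy is ½Mv² + ½Iω² = ½(1+k)Mv² = (7/10)Mv².
The vertical drop is h = L sinθ = 6.16 × sin35.7° = 3.595 m.
Energy conservation: Mgh = (7/10)Mv², so v = √(2gh/(1+k)) = √(2 × 9.8 × 3.595 / 1.4) ≈ 7.09 m/s.

v ≈ 7.09 m/s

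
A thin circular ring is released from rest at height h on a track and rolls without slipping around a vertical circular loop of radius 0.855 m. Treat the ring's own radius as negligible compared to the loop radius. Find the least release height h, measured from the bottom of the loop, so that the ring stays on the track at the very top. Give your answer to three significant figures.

The moment of inertia is MR², giving k ≡ I/(MR²) = 1.
At the top, contact is just lost when gravity alone supplies the centripetal force: Mg = Mv_top²/r, i.e. v_top² = gr.
With ω = v/R, the kinetic energy at speed v is ½(1+k)Mv² = Mv².
Energy conservation from release (height h) to the top (height 2r): Mgh = Mg(2r) + M·gr.
Thus h_min = 2r + (1+k)r/2 = r(2 + 2/2) = 0.855 × 3 ≈ 2.57 m.

h_min ≈ 2.57 m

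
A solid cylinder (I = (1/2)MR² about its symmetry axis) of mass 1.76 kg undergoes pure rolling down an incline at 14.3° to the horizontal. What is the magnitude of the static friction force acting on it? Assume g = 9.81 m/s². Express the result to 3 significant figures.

f ≈ 1.42 N

With I = (1/2)MR², the ratio k = I/(MR²) is 0.5.
Translational: Mg sinθ − f = Ma. Rotational about the CM: fR = Iα = kMRa, so f = kMa.
Combining, a = g sinθ/(1+k) and f = kMa = kMg sinθ/(1+k).
f = 0.5 × 1.76 × 9.81 × sin14.3° / 1.5 ≈ 1.42 N.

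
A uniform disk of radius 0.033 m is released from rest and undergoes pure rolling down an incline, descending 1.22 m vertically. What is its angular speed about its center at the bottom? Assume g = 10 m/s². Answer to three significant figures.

With I = (1/2)MR², the ratio k = I/(MR²) is 0.5.
Since it rolls without slipping, ω = v/R and KE = ½Mv² + ½Iω² = ½(1+k)Mv² = (3/4)Mv².
Energy conservation Mgh = ½(1+k)Mv² gives v = √(2gh/(1+k)) = √(2 × 10 × 1.22 / 1.5) = 4.033 m/s.
Then ω = v/R = 4.033 / 0.033 ≈ 122 rad/s.

ω ≈ 122 rad/s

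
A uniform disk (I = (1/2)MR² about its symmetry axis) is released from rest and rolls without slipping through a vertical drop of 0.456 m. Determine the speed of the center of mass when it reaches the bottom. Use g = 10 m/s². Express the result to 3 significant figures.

The moment of inertia is (1/2)MR², giving k ≡ I/(MR²) = 0.5.
Rolling without slipping gives ω = v/R, so the total kinetic energy is ½Mv² + ½Iω² = ½(1+k)Mv² = (3/4)Mv².
Setting Mgh = (3/4)Mv² gives v = √(2gh/(1+k)) = √(2·10·0.456/1.5) ≈ 2.47 m/s.

v ≈ 2.47 m/s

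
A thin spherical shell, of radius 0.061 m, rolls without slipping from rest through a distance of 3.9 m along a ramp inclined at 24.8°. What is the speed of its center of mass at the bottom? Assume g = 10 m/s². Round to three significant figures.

With I = (2/3)MR², the ratio k = I/(MR²) is 2/3.
Pure rolling means v = ωR; then KE = ½Mv² + ½I(v/R)² = ½(1+k)Mv² = (5/6)Mv².
The vertical drop is h = L sinθ = 3.9 × sin24.8° = 1.636 m.
Energy conservation: Mgh = (5/6)Mv², so v = √(2gh/(1+k)) = √(2 × 10 × 1.636 / 1.667) ≈ 4.43 m/s.

v ≈ 4.43 m/s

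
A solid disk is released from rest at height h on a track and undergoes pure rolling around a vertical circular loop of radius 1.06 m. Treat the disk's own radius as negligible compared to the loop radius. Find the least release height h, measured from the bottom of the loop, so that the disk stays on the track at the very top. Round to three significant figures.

h_min ≈ 2.92 m

For this body I = (1/2)MR², i.e. k = I/(MR²) = 0.5.
At the top, contact is just lost when gravity alone supplies the centripetal force: Mg = Mv_top²/r, i.e. v_top² = gr.
With ω = v/R, the kinetic energy at speed v is ½(1+k)Mv² = (3/4)Mv².
Energy conservation from release (height h) to the top (height 2r): Mgh = Mg(2r) + (3/4)M·gr.
Thus h_min = 2r + (1+k)r/2 = r(2 + 1.5/2) = 1.06 × 2.75 ≈ 2.92 m.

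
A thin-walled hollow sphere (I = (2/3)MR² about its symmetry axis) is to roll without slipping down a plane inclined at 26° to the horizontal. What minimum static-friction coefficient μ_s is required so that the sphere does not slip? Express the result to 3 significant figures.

With I = (2/3)MR², the ratio k = I/(MR²) is 2/3.
Translational: Mg sinθ − f = Ma. Rotational about the CM: fR = Iα = kMRa, so f = kMa.
These give a = g sinθ/(1+k) and the required friction f = kMg sinθ/(1+k).
The normal force is N = Mg cosθ, so μ_min = f/N = k tanθ/(1+k).
μ_min = (2/3) × tan26° / 1.667 ≈ 0.195.

μ_min ≈ 0.195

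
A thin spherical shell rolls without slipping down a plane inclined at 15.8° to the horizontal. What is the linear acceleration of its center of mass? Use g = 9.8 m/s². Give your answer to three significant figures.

With I = (2/3)MR², the ratio k = I/(MR²) is 2/3.
Along the incline Mg sinθ − f = Ma, and torque about the center fR = Iα = kMR²(a/R) gives f = kMa.
Eliminating f: Mg sinθ = (1+k)Ma, so a = g sinθ/(1+k) = 9.8 × sin15.8° / 1.667 ≈ 1.60 m/s².

a ≈ 1.60 m/s²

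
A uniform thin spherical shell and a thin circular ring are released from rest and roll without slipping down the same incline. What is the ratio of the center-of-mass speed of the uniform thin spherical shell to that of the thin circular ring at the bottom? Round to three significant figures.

Each satisfies Mgh = ½(1+k)Mv² with k = I/(MR²), so v ∝ 1/√(1+k).
For the uniform thin spherical shell k = 2/3; for the thin circular ring k = 1.
v₁/v₂ = √((1+k₂)/(1+k₁)) = √(2/1.667) ≈ 1.10.

v_ratio ≈ 1.10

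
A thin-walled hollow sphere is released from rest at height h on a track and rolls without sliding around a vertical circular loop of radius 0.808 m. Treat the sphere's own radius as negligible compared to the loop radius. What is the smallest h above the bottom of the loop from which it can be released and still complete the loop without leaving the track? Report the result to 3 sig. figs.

Here I = (2/3)MR², so the shape factor k = I/(MR²) = 2/3.
At the top of the loop, the minimum-contact condition is Mg = Mv_top²/r, so v_top² = gr.
With ω = v/R, the kinetic energy at speed v is ½(1+k)Mv² = (5/6)Mv².
Energy conservation from release (height h) to the top (height 2r): Mgh = Mg(2r) + (5/6)M·gr.
Thus h_min = 2r + (1+k)r/2 = r(2 + 1.667/2) = 0.808 × 2.833 ≈ 2.29 m.

h_min ≈ 2.29 m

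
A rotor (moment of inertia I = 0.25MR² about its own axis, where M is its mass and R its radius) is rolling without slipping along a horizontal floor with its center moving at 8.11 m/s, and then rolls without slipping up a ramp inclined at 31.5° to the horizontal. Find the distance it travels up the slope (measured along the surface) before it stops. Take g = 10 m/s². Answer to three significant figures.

For this body I = 0.25MR², i.e. k = I/(MR²) = 0.25.
Since it rolls without slipping, ω = v/R and KE = ½Mv² + ½Iω² = ½(1+k)Mv² = (5/8)Mv².
Setting this equal to Mgh gives the vertical rise h = (1+k)v₀²/(2g) = 1.25×8.11²/(2×10) = 4.111 m.
The distance along the slope is d = h/sinθ = 4.111/sin31.5° ≈ 7.87 m.

d ≈ 7.87 m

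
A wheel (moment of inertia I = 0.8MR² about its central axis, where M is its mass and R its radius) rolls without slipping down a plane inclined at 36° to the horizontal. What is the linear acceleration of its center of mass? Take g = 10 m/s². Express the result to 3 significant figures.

a ≈ 3.27 m/s²

For this body I = 0.8MR², i.e. k = I/(MR²) = 0.8.
Translational: Mg sinθ − f = Ma. Rotational about the CM: fR = Iα = kMRa, so f = kMa.
Eliminating f: Mg sinθ = (1+k)Ma, so a = g sinθ/(1+k) = 10 × sin36° / 1.8 ≈ 3.27 m/s².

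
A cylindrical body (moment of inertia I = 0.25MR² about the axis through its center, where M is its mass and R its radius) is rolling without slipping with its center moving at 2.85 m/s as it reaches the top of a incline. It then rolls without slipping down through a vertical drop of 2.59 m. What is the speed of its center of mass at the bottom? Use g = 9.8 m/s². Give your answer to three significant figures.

v ≈ 6.98 m/s

The moment of inertia is 0.25MR², giving k ≡ I/(MR²) = 0.25.
Rolling without slipping gives ω = v/R, so the total kinetic energy is ½Mv² + ½Iω² = ½(1+k)Mv² = (5/8)Mv².
Conserving energy between top and bottom: (5/8)Mv² = (5/8)Mv₀² + Mgh, hence v² = v₀² + 2gh/(1+k).
v = √(2.85² + 2×9.8×2.59/1.25) = √48.73 ≈ 6.98 m/s.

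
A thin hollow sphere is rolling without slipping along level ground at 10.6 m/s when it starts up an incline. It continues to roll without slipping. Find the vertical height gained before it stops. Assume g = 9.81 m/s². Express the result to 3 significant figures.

The moment of inertia is (2/3)MR², giving k ≡ I/(MR²) = 2/3.
The rolling condition ω = v/R makes the rotational term ½I(v/R)² = ½kMv², so KE_total = ½(1+k)Mv² = (5/6)Mv².
At the top the kinetic energy is zero, so (5/6)Mv₀² = Mgh.
Thus h = (1+k)v₀²/(2g) = 1.667 × 10.6² / (2 × 9.81) ≈ 9.54 m.

h ≈ 9.54 m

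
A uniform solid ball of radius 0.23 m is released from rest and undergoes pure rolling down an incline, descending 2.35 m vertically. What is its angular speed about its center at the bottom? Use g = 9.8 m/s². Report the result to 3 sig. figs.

ω ≈ 24.9 rad/s

For this body I = (2/5)MR², i.e. k = I/(MR²) = 0.4.
Since it rolls without slipping, ω = v/R and KE = ½Mv² + ½Iω² = ½(1+k)Mv² = (7/10)Mv².
Energy conservation Mgh = ½(1+k)Mv² gives v = √(2gh/(1+k)) = √(2 × 9.8 × 2.35 / 1.4) = 5.736 m/s.
Then ω = v/R = 5.736 / 0.23 ≈ 24.9 rad/s.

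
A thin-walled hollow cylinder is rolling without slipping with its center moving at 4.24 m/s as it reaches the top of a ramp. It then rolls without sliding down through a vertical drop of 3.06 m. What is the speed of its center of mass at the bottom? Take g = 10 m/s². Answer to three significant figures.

With I = MR², the ratio k = I/(MR²) is 1.
Rolling without slipping gives ω = v/R, so the total kinetic energy is ½Mv² + ½Iω² = ½(1+k)Mv² = Mv².
Conserving energy between top and bottom: Mv² = Mv₀² + Mgh, hence v² = v₀² + 2gh/(1+k).
v = √(4.24² + 2×10×3.06/2) = √48.58 ≈ 6.97 m/s.

v ≈ 6.97 m/s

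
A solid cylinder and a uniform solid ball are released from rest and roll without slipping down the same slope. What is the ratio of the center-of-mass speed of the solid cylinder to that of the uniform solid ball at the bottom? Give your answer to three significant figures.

Each satisfies Mgh = ½(1+k)Mv² with k = I/(MR²), so v ∝ 1/√(1+k).
For the solid cylinder k = 0.5; for the uniform solid ball k = 0.4.
v₁/v₂ = √((1+k₂)/(1+k₁)) = √(1.4/1.5) ≈ 0.966.

v_ratio ≈ 0.966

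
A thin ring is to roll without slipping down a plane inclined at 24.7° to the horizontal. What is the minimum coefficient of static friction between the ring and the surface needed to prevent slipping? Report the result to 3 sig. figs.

The moment of inertia is MR², giving k ≡ I/(MR²) = 1.
Along the incline Mg sinθ − f = Ma, and torque about the center fR = Iα = kMR²(a/R) gives f = kMa.
These give a = g sinθ/(1+k) and the required friction f = kMg sinθ/(1+k).
The normal force is N = Mg cosθ, so μ_min = f/N = k tanθ/(1+k).
μ_min = 1 × tan24.7° / 2 ≈ 0.230.

μ_min ≈ 0.230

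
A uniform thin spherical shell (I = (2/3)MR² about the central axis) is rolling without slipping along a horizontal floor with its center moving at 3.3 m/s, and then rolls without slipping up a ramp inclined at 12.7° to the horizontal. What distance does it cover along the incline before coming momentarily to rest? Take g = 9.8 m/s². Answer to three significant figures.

d ≈ 4.21 m

For this body I = (2/3)MR², i.e. k = I/(MR²) = 2/3.
The rolling condition ω = v/R makes the rotational term ½I(v/R)² = ½kMv², so KE_total = ½(1+k)Mv² = (5/6)Mv².
Setting this equal to Mgh gives the vertical rise h = (1+k)v₀²/(2g) = 1.667×3.3²/(2×9.8) = 0.926 m.
Along the incline, d = h/sinθ = 0.926/sin12.7° ≈ 4.21 m.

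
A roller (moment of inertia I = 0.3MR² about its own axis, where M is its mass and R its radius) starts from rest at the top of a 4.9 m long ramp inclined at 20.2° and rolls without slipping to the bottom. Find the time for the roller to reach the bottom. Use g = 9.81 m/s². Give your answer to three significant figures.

t ≈ 1.94 s

With I = 0.3MR², the ratio k = I/(MR²) is 0.3.
Along the incline Mg sinθ − f = Ma, and torque about the center fR = Iα = kMR²(a/R) gives f = kMa.
Hence a = g sinθ/(1+k) = 9.81×sin20.2°/1.3 = 2.606 m/s².
Starting from rest, L = ½at², so t = √(2L/a) = √(2×4.9/2.606) ≈ 1.94 s.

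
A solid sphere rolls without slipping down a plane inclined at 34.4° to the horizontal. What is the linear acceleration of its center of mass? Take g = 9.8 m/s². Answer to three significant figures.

a ≈ 3.95 m/s²

With I = (2/5)MR², the ratio k = I/(MR²) is 0.4.
Translational: Mg sinθ − f = Ma. Rotational about the CM: fR = Iα = kMRa, so f = kMa.
Eliminating f: Mg sinθ = (1+k)Ma, so a = g sinθ/(1+k) = 9.8 × sin34.4° / 1.4 ≈ 3.95 m/s².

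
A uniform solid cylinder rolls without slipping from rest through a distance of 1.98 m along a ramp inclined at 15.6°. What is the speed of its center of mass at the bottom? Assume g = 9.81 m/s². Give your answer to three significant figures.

v ≈ 2.64 m/s

Here I = (1/2)MR², so the shape factor k = I/(MR²) = 0.5.
Since it rolls without slipping, ω = v/R and KE = ½Mv² + ½Iω² = ½(1+k)Mv² = (3/4)Mv².
The vertical drop is h = L sinθ = 1.98 × sin15.6° = 0.5325 m.
Setting Mgh = (3/4)Mv² gives v = √(2gh/(1+k)) = √(2·9.81·0.5325/1.5) ≈ 2.64 m/s.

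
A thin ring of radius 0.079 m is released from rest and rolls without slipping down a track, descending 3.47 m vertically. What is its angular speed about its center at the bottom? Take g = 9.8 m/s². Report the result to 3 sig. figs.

ω ≈ 73.8 rad/s

For this body I = MR², i.e. k = I/(MR²) = 1.
Rolling without slipping gives ω = v/R, so the total kinetic energy is ½Mv² + ½Iω² = ½(1+k)Mv² = Mv².
Energy conservation Mgh = ½(1+k)Mv² gives v = √(2gh/(1+k)) = √(2 × 9.8 × 3.47 / 2) = 5.831 m/s.
The angular speed follows from ω = v/R = 5.831/0.079 ≈ 73.8 rad/s.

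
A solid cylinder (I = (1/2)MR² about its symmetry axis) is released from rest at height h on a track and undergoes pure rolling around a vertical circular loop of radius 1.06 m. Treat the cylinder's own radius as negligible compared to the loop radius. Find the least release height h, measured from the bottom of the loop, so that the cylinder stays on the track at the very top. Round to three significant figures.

Here I = (1/2)MR², so the shape factor k = I/(MR²) = 0.5.
At the top, contact is just lost when gravity alone supplies the centripetal force: Mg = Mv_top²/r, i.e. v_top² = gr.
With ω = v/R, the kinetic energy at speed v is ½(1+k)Mv² = (3/4)Mv².
Energy conservation from release (height h) to the top (height 2r): Mgh = Mg(2r) + (3/4)M·gr.
Thus h_min = 2r + (1+k)r/2 = r(2 + 1.5/2) = 1.06 × 2.75 ≈ 2.92 m.

h_min ≈ 2.92 m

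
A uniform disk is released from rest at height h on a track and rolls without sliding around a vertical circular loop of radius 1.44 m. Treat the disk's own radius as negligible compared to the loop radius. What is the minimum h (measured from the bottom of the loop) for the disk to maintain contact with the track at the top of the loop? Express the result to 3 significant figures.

Here I = (1/2)MR², so the shape factor k = I/(MR²) = 0.5.
At the top of the loop, the minimum-contact condition is Mg = Mv_top²/r, so v_top² = gr.
With ω = v/R, the kinetic energy at speed v is ½(1+k)Mv² = (3/4)Mv².
Energy conservation from release (height h) to the top (height 2r): Mgh = Mg(2r) + (3/4)M·gr.
Thus h_min = 2r + (1+k)r/2 = r(2 + 1.5/2) = 1.44 × 2.75 ≈ 3.96 m.

h_min ≈ 3.96 m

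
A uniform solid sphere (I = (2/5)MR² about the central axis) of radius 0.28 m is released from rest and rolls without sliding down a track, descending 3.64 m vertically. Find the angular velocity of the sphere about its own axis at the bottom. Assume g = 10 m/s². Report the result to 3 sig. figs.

With I = (2/5)MR², the ratio k = I/(MR²) is 0.4.
Since it rolls without slipping, ω = v/R and KE = ½Mv² + ½Iω² = ½(1+k)Mv² = (7/10)Mv².
Energy conservation Mgh = ½(1+k)Mv² gives v = √(2gh/(1+k)) = √(2 × 10 × 3.64 / 1.4) = 7.211 m/s.
Then ω = v/R = 7.211 / 0.28 ≈ 25.8 rad/s.

ω ≈ 25.8 rad/s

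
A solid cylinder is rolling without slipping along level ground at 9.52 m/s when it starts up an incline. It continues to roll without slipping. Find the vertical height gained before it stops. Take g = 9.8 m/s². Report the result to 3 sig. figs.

The moment of inertia is (1/2)MR², giving k ≡ I/(MR²) = 0.5.
The rolling condition ω = v/R makes the rotational term ½I(v/R)² = ½kMv², so KE_total = ½(1+k)Mv² = (3/4)Mv².
At the top the kinetic energy is zero, so (3/4)Mv₀² = Mgh.
Thus h = (1+k)v₀²/(2g) = 1.5 × 9.52² / (2 × 9.8) ≈ 6.94 m.

h ≈ 6.94 m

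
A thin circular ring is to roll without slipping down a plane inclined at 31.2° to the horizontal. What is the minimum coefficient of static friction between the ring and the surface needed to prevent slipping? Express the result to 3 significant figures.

μ_min ≈ 0.303

For this body I = MR², i.e. k = I/(MR²) = 1.
Along the incline Mg sinθ − f = Ma, and torque about the center fR = Iα = kMR²(a/R) gives f = kMa.
These give a = g sinθ/(1+k) and the required friction f = kMg sinθ/(1+k).
The normal force is N = Mg cosθ, so μ_min = f/N = k tanθ/(1+k).
μ_min = 1 × tan31.2° / 2 ≈ 0.303.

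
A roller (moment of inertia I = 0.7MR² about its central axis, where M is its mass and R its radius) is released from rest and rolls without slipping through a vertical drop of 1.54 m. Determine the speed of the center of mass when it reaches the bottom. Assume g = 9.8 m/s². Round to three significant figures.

With I = 0.7MR², the ratio k = I/(MR²) is 0.7.
Since it rolls without slipping, ω = v/R and KE = ½Mv² + ½Iω² = ½(1+k)Mv² = (17/20)Mv².
Setting Mgh = (17/20)Mv² gives v = √(2gh/(1+k)) = √(2·9.8·1.54/1.7) ≈ 4.21 m/s.

v ≈ 4.21 m/s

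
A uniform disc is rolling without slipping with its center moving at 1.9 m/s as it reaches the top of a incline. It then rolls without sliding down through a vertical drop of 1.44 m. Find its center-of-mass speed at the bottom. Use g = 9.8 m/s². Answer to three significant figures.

The moment of inertia is (1/2)MR², giving k ≡ I/(MR²) = 0.5.
The rolling condition ω = v/R makes the rotational term ½I(v/R)² = ½kMv², so KE_total = ½(1+k)Mv² = (3/4)Mv².
Energy conservation: (3/4)Mv₀² + Mgh = (3/4)Mv², so v² = v₀² + 2gh/(1+k).
v = √(1.9² + 2×9.8×1.44/1.5) = √22.43 ≈ 4.74 m/s.

v ≈ 4.74 m/s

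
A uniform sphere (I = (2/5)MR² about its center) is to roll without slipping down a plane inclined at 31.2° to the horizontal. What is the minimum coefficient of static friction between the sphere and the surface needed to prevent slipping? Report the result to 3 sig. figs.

μ_min ≈ 0.173

For this body I = (2/5)MR², i.e. k = I/(MR²) = 0.4.
Translational: Mg sinθ − f = Ma. Rotational about the CM: fR = Iα = kMRa, so f = kMa.
These give a = g sinθ/(1+k) and the required friction f = kMg sinθ/(1+k).
The normal force is N = Mg cosθ, so μ_min = f/N = k tanθ/(1+k).
μ_min = 0.4 × tan31.2° / 1.4 ≈ 0.173.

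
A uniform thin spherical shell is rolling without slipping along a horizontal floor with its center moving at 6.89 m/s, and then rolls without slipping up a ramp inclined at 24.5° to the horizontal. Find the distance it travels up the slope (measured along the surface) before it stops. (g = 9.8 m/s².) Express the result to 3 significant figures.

d ≈ 9.73 m

With I = (2/3)MR², the ratio k = I/(MR²) is 2/3.
Rolling without slipping gives ω = v/R, so the total kinetic energy is ½Mv² + ½Iω² = ½(1+k)Mv² = (5/6)Mv².
Setting this equal to Mgh gives the vertical rise h = (1+k)v₀²/(2g) = 1.667×6.89²/(2×9.8) = 4.037 m.
The distance along the slope is d = h/sinθ = 4.037/sin24.5° ≈ 9.73 m.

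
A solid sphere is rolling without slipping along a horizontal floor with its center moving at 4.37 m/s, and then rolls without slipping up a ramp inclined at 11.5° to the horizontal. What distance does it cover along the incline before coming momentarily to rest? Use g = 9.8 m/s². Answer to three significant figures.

d ≈ 6.84 m

For this body I = (2/5)MR², i.e. k = I/(MR²) = 0.4.
Rolling without slipping gives ω = v/R, so the total kinetic energy is ½Mv² + ½Iω² = ½(1+k)Mv² = (7/10)Mv².
Setting this equal to Mgh gives the vertical rise h = (1+k)v₀²/(2g) = 1.4×4.37²/(2×9.8) = 1.364 m.
Along the incline, d = h/sinθ = 1.364/sin11.5° ≈ 6.84 m.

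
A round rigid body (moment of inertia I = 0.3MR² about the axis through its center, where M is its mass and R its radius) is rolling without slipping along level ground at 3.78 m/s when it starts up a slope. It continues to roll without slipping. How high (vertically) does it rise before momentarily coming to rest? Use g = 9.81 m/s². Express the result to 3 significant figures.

h ≈ 0.947 m

Here I = 0.3MR², so the shape factor k = I/(MR²) = 0.3.
Pure rolling means v = ωR; then KE = ½Mv² + ½I(v/R)² = ½(1+k)Mv² = (13/20)Mv².
All of this converts to potential energy at the highest point: (13/20)Mv₀² = Mgh.
Thus h = (1+k)v₀²/(2g) = 1.3 × 3.78² / (2 × 9.81) ≈ 0.947 m.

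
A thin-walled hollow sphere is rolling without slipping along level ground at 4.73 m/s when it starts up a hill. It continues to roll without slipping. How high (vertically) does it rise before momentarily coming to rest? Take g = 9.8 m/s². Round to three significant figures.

Here I = (2/3)MR², so the shape factor k = I/(MR²) = 2/3.
The rolling condition ω = v/R makes the rotational term ½I(v/R)² = ½kMv², so KE_total = ½(1+k)Mv² = (5/6)Mv².
At the top the kinetic energy is zero, so (5/6)Mv₀² = Mgh.
Thus h = (1+k)v₀²/(2g) = 1.667 × 4.73² / (2 × 9.8) ≈ 1.90 m.

h ≈ 1.90 m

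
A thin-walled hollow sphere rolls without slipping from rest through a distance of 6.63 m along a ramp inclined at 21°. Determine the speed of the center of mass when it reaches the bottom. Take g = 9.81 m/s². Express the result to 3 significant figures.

v ≈ 5.29 m/s

For this body I = (2/3)MR², i.e. k = I/(MR²) = 2/3.
The rolling condition ω = v/R makes the rotational term ½I(v/R)² = ½kMv², so KE_total = ½(1+k)Mv² = (5/6)Mv².
The vertical drop is h = L sinθ = 6.63 × sin21° = 2.376 m.
Setting Mgh = (5/6)Mv² gives v = √(2gh/(1+k)) = √(2·9.81·2.376/1.667) ≈ 5.29 m/s.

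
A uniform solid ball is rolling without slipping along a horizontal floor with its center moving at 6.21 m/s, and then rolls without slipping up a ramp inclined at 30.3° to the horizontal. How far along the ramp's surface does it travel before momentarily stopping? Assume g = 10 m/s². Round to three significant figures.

d ≈ 5.35 m

Here I = (2/5)MR², so the shape factor k = I/(MR²) = 0.4.
The rolling condition ω = v/R makes the rotational term ½I(v/R)² = ½kMv², so KE_total = ½(1+k)Mv² = (7/10)Mv².
Setting this equal to Mgh gives the vertical rise h = (1+k)v₀²/(2g) = 1.4×6.21²/(2×10) = 2.699 m.
The distance along the slope is d = h/sinθ = 2.699/sin30.3° ≈ 5.35 m.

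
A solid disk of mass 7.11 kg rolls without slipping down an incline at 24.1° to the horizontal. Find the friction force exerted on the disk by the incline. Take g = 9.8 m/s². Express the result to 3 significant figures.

f ≈ 9.48 N

With I = (1/2)MR², the ratio k = I/(MR²) is 0.5.
Along the incline Mg sinθ − f = Ma, and torque about the center fR = Iα = kMR²(a/R) gives f = kMa.
Combining, a = g sinθ/(1+k) and f = kMa = kMg sinθ/(1+k).
f = 0.5 × 7.11 × 9.8 × sin24.1° / 1.5 ≈ 9.48 N.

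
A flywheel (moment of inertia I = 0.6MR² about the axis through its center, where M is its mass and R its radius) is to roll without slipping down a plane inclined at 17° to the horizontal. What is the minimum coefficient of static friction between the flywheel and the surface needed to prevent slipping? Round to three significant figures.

With I = 0.6MR², the ratio k = I/(MR²) is 0.6.
Newton's second law down the slope: Mg sinθ − f = Ma. The torque equation fR = Iα (with α = a/R) gives f = kMa.
These give a = g sinθ/(1+k) and the required friction f = kMg sinθ/(1+k).
With N = Mg cosθ, the no-slip condition f ≤ μN gives μ_min = f/N = k tanθ/(1+k).
μ_min = 0.6 × tan17° / 1.6 ≈ 0.115.

μ_min ≈ 0.115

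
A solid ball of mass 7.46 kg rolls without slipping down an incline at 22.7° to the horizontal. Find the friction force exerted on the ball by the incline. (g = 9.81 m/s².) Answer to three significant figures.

With I = (2/5)MR², the ratio k = I/(MR²) is 0.4.
Newton's second law down the slope: Mg sinθ − f = Ma. The torque equation fR = Iα (with α = a/R) gives f = kMa.
Combining, a = g sinθ/(1+k) and f = kMa = kMg sinθ/(1+k).
f = 0.4 × 7.46 × 9.81 × sin22.7° / 1.4 ≈ 8.07 N.

f ≈ 8.07 N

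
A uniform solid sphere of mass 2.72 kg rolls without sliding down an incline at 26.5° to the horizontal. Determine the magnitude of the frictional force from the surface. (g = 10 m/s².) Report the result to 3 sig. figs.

f ≈ 3.47 N

With I = (2/5)MR², the ratio k = I/(MR²) is 0.4.
Along the incline Mg sinθ − f = Ma, and torque about the center fR = Iα = kMR²(a/R) gives f = kMa.
Combining, a = g sinθ/(1+k) and f = kMa = kMg sinθ/(1+k).
f = 0.4 × 2.72 × 10 × sin26.5° / 1.4 ≈ 3.47 N.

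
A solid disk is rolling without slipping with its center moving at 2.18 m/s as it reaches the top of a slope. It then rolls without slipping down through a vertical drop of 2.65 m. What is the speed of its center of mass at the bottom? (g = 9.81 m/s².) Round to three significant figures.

v ≈ 6.28 m/s

For this body I = (1/2)MR², i.e. k = I/(MR²) = 0.5.
Pure rolling means v = ωR; then KE = ½Mv² + ½I(v/R)² = ½(1+k)Mv² = (3/4)Mv².
Conserving energy between top and bottom: (3/4)Mv² = (3/4)Mv₀² + Mgh, hence v² = v₀² + 2gh/(1+k).
v = √(2.18² + 2×9.81×2.65/1.5) = √39.41 ≈ 6.28 m/s.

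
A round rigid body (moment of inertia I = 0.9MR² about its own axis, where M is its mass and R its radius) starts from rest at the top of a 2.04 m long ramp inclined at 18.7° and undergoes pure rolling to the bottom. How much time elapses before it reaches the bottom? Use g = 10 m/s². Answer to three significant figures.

The moment of inertia is 0.9MR², giving k ≡ I/(MR²) = 0.9.
Along the incline Mg sinθ − f = Ma, and torque about the center fR = Iα = kMR²(a/R) gives f = kMa.
Hence a = g sinθ/(1+k) = 10×sin18.7°/1.9 = 1.687 m/s².
With constant a from rest, t = √(2L/a) = √(2·2.04/1.687) ≈ 1.55 s.

t ≈ 1.55 s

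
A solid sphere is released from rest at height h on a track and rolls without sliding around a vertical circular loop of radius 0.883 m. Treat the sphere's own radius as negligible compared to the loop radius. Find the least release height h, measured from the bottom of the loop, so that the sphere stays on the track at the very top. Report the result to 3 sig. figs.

h_min ≈ 2.38 m

Here I = (2/5)MR², so the shape factor k = I/(MR²) = 0.4.
At the top of the loop, the minimum-contact condition is Mg = Mv_top²/r, so v_top² = gr.
With ω = v/R, the kinetic energy at speed v is ½(1+k)Mv² = (7/10)Mv².
Energy conservation from release (height h) to the top (height 2r): Mgh = Mg(2r) + (7/10)M·gr.
Thus h_min = 2r + (1+k)r/2 = r(2 + 1.4/2) = 0.883 × 2.7 ≈ 2.38 m.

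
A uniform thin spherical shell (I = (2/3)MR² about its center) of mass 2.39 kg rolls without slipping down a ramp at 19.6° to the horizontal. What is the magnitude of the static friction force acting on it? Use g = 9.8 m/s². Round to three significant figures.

Here I = (2/3)MR², so the shape factor k = I/(MR²) = 2/3.
Translational: Mg sinθ − f = Ma. Rotational about the CM: fR = Iα = kMRa, so f = kMa.
Combining, a = g sinθ/(1+k) and f = kMa = kMg sinθ/(1+k).
f = (2/3) × 2.39 × 9.8 × sin19.6° / 1.667 ≈ 3.14 N.

f ≈ 3.14 N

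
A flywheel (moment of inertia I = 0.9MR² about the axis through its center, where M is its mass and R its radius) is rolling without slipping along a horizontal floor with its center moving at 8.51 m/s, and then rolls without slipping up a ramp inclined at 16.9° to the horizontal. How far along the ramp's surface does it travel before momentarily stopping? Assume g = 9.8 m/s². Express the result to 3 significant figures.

For this body I = 0.9MR², i.e. k = I/(MR²) = 0.9.
The rolling condition ω = v/R makes the rotational term ½I(v/R)² = ½kMv², so KE_total = ½(1+k)Mv² = (19/20)Mv².
Setting this equal to Mgh gives the vertical rise h = (1+k)v₀²/(2g) = 1.9×8.51²/(2×9.8) = 7.02 m.
The distance along the slope is d = h/sinθ = 7.02/sin16.9° ≈ 24.1 m.

d ≈ 24.1 m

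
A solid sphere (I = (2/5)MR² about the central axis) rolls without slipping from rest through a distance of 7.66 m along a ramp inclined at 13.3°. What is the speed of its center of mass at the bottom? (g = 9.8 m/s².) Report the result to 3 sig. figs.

For this body I = (2/5)MR², i.e. k = I/(MR²) = 0.4.
The rolling condition ω = v/R makes the rotational term ½I(v/R)² = ½kMv², so KE_total = ½(1+k)Mv² = (7/10)Mv².
The vertical drop is h = L sinθ = 7.66 × sin13.3° = 1.762 m.
Setting Mgh = (7/10)Mv² gives v = √(2gh/(1+k)) = √(2·9.8·1.762/1.4) ≈ 4.97 m/s.

v ≈ 4.97 m/s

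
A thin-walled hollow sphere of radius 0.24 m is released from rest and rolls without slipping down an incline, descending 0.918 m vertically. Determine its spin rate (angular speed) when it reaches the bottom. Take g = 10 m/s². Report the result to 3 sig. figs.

The moment of inertia is (2/3)MR², giving k ≡ I/(MR²) = 2/3.
Since it rolls without slipping, ω = v/R and KE = ½Mv² + ½Iω² = ½(1+k)Mv² = (5/6)Mv².
Energy conservation Mgh = ½(1+k)Mv² gives v = √(2gh/(1+k)) = √(2 × 10 × 0.918 / 1.667) = 3.319 m/s.
The angular speed follows from ω = v/R = 3.319/0.24 ≈ 13.8 rad/s.

ω ≈ 13.8 rad/s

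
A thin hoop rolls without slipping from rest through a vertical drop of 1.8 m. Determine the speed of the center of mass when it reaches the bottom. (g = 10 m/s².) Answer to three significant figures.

v ≈ 4.24 m/s

Here I = MR², so the shape factor k = I/(MR²) = 1.
Since it rolls without slipping, ω = v/R and KE = ½Mv² + ½Iω² = ½(1+k)Mv² = Mv².
Setting Mgh = Mv² gives v = √(2gh/(1+k)) = √(2·10·1.8/2) ≈ 4.24 m/s.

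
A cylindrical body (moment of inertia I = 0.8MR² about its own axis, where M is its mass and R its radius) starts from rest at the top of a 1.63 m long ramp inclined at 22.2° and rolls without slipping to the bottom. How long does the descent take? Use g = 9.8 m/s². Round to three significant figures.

t ≈ 1.26 s

For this body I = 0.8MR², i.e. k = I/(MR²) = 0.8.
Translational: Mg sinθ − f = Ma. Rotational about the CM: fR = Iα = kMRa, so f = kMa.
Hence a = g sinθ/(1+k) = 9.8×sin22.2°/1.8 = 2.057 m/s².
Starting from rest, L = ½at², so t = √(2L/a) = √(2×1.63/2.057) ≈ 1.26 s.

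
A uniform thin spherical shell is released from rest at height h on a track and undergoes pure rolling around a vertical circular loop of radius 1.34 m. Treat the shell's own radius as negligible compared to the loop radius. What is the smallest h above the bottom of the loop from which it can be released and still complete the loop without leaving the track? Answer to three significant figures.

h_min ≈ 3.80 m

For this body I = (2/3)MR², i.e. k = I/(MR²) = 2/3.
At the top of the loop, the minimum-contact condition is Mg = Mv_top²/r, so v_top² = gr.
With ω = v/R, the kinetic energy at speed v is ½(1+k)Mv² = (5/6)Mv².
Energy conservation from release (height h) to the top (height 2r): Mgh = Mg(2r) + (5/6)M·gr.
Thus h_min = 2r + (1+k)r/2 = r(2 + 1.667/2) = 1.34 × 2.833 ≈ 3.80 m.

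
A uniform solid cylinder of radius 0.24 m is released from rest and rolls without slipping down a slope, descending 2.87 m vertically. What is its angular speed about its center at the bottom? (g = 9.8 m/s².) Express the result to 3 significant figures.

For this body I = (1/2)MR², i.e. k = I/(MR²) = 0.5.
Since it rolls without slipping, ω = v/R and KE = ½Mv² + ½Iω² = ½(1+k)Mv² = (3/4)Mv².
Energy conservation Mgh = ½(1+k)Mv² gives v = √(2gh/(1+k)) = √(2 × 9.8 × 2.87 / 1.5) = 6.124 m/s.
The angular speed follows from ω = v/R = 6.124/0.24 ≈ 25.5 rad/s.

ω ≈ 25.5 rad/s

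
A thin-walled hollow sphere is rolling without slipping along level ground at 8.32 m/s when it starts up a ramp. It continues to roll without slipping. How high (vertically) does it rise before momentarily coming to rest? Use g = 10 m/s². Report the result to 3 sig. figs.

With I = (2/3)MR², the ratio k = I/(MR²) is 2/3.
Rolling without slipping gives ω = v/R, so the total kinetic energy is ½Mv² + ½Iω² = ½(1+k)Mv² = (5/6)Mv².
At the top the kinetic energy is zero, so (5/6)Mv₀² = Mgh.
Thus h = (1+k)v₀²/(2g) = 1.667 × 8.32² / (2 × 10) ≈ 5.77 m.

h ≈ 5.77 m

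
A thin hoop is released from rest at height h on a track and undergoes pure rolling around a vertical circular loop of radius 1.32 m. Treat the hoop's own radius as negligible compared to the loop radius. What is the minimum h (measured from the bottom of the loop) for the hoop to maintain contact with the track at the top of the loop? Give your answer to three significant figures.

For this body I = MR², i.e. k = I/(MR²) = 1.
At the top, contact is just lost when gravity alone supplies the centripetal force: Mg = Mv_top²/r, i.e. v_top² = gr.
With ω = v/R, the kinetic energy at speed v is ½(1+k)Mv² = Mv².
Energy conservation from release (height h) to the top (height 2r): Mgh = Mg(2r) + M·gr.
Thus h_min = 2r + (1+k)r/2 = r(2 + 2/2) = 1.32 × 3 ≈ 3.96 m.

h_min ≈ 3.96 m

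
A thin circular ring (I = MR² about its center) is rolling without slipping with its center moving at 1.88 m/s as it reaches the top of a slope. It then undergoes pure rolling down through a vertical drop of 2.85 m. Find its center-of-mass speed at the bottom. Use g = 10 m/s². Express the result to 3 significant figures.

v ≈ 5.66 m/s

For this body I = MR², i.e. k = I/(MR²) = 1.
The rolling condition ω = v/R makes the rotational term ½I(v/R)² = ½kMv², so KE_total = ½(1+k)Mv² = Mv².
Energy conservation: Mv₀² + Mgh = Mv², so v² = v₀² + 2gh/(1+k).
v = √(1.88² + 2×10×2.85/2) = √32.03 ≈ 5.66 m/s.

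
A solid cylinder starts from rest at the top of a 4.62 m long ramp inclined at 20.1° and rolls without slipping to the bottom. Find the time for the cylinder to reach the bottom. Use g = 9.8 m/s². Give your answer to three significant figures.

Here I = (1/2)MR², so the shape factor k = I/(MR²) = 0.5.
Along the incline Mg sinθ − f = Ma, and torque about the center fR = Iα = kMR²(a/R) gives f = kMa.
Hence a = g sinθ/(1+k) = 9.8×sin20.1°/1.5 = 2.245 m/s².
With constant a from rest, t = √(2L/a) = √(2·4.62/2.245) ≈ 2.03 s.

t ≈ 2.03 s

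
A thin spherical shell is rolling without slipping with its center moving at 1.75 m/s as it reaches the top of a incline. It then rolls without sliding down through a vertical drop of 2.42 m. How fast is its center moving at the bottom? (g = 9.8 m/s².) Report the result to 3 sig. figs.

Here I = (2/3)MR², so the shape factor k = I/(MR²) = 2/3.
The rolling condition ω = v/R makes the rotational term ½I(v/R)² = ½kMv², so KE_total = ½(1+k)Mv² = (5/6)Mv².
Energy conservation: (5/6)Mv₀² + Mgh = (5/6)Mv², so v² = v₀² + 2gh/(1+k).
v = √(1.75² + 2×9.8×2.42/1.667) = √31.52 ≈ 5.61 m/s.

v ≈ 5.61 m/s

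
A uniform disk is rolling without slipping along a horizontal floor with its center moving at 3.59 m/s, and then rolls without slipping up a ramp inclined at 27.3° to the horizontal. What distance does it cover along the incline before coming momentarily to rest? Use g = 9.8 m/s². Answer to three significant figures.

For this body I = (1/2)MR², i.e. k = I/(MR²) = 0.5.
Since it rolls without slipping, ω = v/R and KE = ½Mv² + ½Iω² = ½(1+k)Mv² = (3/4)Mv².
Setting this equal to Mgh gives the vertical rise h = (1+k)v₀²/(2g) = 1.5×3.59²/(2×9.8) = 0.9863 m.
Along the incline, d = h/sinθ = 0.9863/sin27.3° ≈ 2.15 m.

d ≈ 2.15 m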